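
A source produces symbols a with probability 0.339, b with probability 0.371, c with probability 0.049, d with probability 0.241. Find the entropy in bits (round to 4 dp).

H = −Σ pᵢ log₂ pᵢ.
−0.339·log₂(0.339) = 0.5291
−0.371·log₂(0.371) = 0.5307
−0.049·log₂(0.049) = 0.2132
−0.241·log₂(0.241) = 0.4947
Sum ≈ 1.7677 → 1.7677 bits.

1.7677 bits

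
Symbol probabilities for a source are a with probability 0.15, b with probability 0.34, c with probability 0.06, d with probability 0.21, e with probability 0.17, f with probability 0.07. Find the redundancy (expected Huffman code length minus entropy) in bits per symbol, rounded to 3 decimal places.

Entropy H = −Σ p log₂ p ≈ 2.3592 bits.
Huffman merges: 3/50+7/100→13/100; 13/100+3/20→7/25; 17/100+21/100→19/50; 7/25+17/50→31/50; 19/50+31/50→1. L = 241/100 ≈ 2.4100.
L − H = 2.4100 − 2.3592 = 0.051 bits.

0.051 bits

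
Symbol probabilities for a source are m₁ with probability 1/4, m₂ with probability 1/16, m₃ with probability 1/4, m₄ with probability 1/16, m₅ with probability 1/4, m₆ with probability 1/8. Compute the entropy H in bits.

Each probability is a power of 1/2, so log₂(1/p) is an integer.
H = Σ p·log₂(1/p) = 1/4·2 + 1/16·4 + 1/4·2 + 1/16·4 + 1/4·2 + 1/8·3 = 2.375 bits.

2.375 bits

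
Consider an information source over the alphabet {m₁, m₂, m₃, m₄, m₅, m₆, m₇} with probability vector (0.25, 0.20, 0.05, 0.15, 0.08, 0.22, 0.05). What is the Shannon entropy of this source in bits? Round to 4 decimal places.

2.5792 bits

H = −Σ pᵢ log₂ pᵢ.
−0.25·log₂(0.25) = 0.5000
−0.20·log₂(0.20) = 0.4644
−0.05·log₂(0.05) = 0.2161
−0.15·log₂(0.15) = 0.4105
−0.08·log₂(0.08) = 0.2915
−0.22·log₂(0.22) = 0.4806
−0.05·log₂(0.05) = 0.2161
Sum ≈ 2.5792 → 2.5792 bits.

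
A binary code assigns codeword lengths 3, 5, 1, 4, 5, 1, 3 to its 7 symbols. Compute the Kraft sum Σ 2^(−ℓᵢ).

With common denominator 2^5 = 32: Σ 2^(−ℓᵢ) = 4/32 + 1/32 + 16/32 + 2/32 + 1/32 + 16/32 + 4/32 = 44/32 = 1.375.

1.375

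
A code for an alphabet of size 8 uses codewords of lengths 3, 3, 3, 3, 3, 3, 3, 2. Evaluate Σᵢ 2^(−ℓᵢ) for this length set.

With common denominator 2^3 = 8: Σ 2^(−ℓᵢ) = 1/8 + 1/8 + 1/8 + 1/8 + 1/8 + 1/8 + 1/8 + 2/8 = 9/8 = 1.125.

1.125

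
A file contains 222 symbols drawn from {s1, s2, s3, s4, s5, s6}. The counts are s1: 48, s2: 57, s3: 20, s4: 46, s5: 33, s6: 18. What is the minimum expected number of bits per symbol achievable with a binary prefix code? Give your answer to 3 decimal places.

Probabilities are the counts divided by 222.
Repeatedly combine the two least-probable nodes; the expected code length is the sum of the merged weights.
merge 3/37 + 10/111 → 19/111
merge 11/74 + 19/111 → 71/222
merge 23/111 + 8/37 → 47/111
merge 19/74 + 71/222 → 64/111
merge 47/111 + 64/111 → 1
L = 19/111 + 71/222 + 47/111 + 64/111 + 1 = 553/222 ≈ 2.491 bits/symbol.

2.491 bits/symbol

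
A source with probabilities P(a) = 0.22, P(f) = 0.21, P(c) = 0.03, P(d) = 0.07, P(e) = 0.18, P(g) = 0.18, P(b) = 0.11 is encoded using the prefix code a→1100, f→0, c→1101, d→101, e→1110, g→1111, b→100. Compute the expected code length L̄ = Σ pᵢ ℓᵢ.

L̄ = Σ pᵢ·ℓᵢ = 0.22·4 + 0.21·1 + 0.03·4 + 0.07·3 + 0.18·4 + 0.18·4 + 0.11·3 = 3.19 bits/symbol.

3.19 bits/symbol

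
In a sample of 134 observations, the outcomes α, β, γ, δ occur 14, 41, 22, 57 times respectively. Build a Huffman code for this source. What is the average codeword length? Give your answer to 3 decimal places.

1.843 bits/symbol

Probabilities are the counts divided by 134.
Repeatedly combine the two least-probable nodes; the expected code length is the sum of the merged weights.
merge 7/67 + 11/67 → 18/67
merge 18/67 + 41/134 → 77/134
merge 57/134 + 77/134 → 1
L = 18/67 + 77/134 + 1 = 247/134 ≈ 1.843 bits/symbol.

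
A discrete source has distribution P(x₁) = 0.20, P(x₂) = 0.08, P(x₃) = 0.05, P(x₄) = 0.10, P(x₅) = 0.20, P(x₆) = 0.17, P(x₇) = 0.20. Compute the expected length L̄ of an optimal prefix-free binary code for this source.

2.73 bits/symbol

Repeatedly combine the two least-probable nodes; the expected code length is the sum of the merged weights.
merge 1/20 + 2/25 → 13/100
merge 1/10 + 13/100 → 23/100
merge 17/100 + 1/5 → 37/100
merge 1/5 + 1/5 → 2/5
merge 23/100 + 37/100 → 3/5
merge 2/5 + 3/5 → 1
L = 13/100 + 23/100 + 37/100 + 2/5 + 3/5 + 1 = 273/100 = 2.73 bits/symbol.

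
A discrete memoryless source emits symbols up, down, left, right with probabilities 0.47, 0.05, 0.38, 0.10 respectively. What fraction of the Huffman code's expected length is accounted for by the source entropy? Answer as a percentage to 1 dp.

Entropy H = −Σ p log₂ p ≈ 1.5907 bits.
Huffman merges: 1/20+1/10→3/20; 3/20+19/50→53/100; 47/100+53/100→1. L = 42/25 ≈ 1.6800.
Efficiency = H/L = 1.5907/1.6800 = 94.7%.

94.7%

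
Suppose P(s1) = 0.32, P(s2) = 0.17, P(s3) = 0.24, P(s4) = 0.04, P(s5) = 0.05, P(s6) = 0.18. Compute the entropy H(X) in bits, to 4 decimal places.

H = −Σ pᵢ log₂ pᵢ.
−0.32·log₂(0.32) = 0.5260
−0.17·log₂(0.17) = 0.4346
−0.24·log₂(0.24) = 0.4941
−0.04·log₂(0.04) = 0.1858
−0.05·log₂(0.05) = 0.2161
−0.18·log₂(0.18) = 0.4453
Sum ≈ 2.3019 → 2.3019 bits.

2.3019 bits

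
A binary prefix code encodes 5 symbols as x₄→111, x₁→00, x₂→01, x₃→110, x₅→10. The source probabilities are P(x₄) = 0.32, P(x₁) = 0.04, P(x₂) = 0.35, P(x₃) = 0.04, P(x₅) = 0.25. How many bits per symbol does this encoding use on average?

2.36 bits/symbol

L̄ = Σ pᵢ·ℓᵢ = 0.32·3 + 0.04·2 + 0.35·2 + 0.04·3 + 0.25·2 = 2.36 bits/symbol.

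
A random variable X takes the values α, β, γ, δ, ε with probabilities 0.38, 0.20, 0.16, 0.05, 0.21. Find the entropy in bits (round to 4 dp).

H = −Σ pᵢ log₂ pᵢ.
−0.38·log₂(0.38) = 0.5305
−0.20·log₂(0.20) = 0.4644
−0.16·log₂(0.16) = 0.4230
−0.05·log₂(0.05) = 0.2161
−0.21·log₂(0.21) = 0.4728
Sum ≈ 2.1068 → 2.1068 bits.

2.1068 bits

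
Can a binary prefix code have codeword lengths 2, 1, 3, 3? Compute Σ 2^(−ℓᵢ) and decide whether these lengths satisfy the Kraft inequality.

With common denominator 2^3 = 8: Σ 2^(−ℓᵢ) = 2/8 + 4/8 + 1/8 + 1/8 = 8/8 = 1.
Kraft's inequality requires Σ ≤ 1; here Σ = 1 ≤ 1, so such a prefix code exists.

1; yes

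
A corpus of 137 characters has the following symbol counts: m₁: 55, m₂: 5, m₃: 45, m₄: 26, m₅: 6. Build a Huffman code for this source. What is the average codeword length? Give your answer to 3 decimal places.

Probabilities are the counts divided by 137.
Repeatedly combine the two least-probable nodes; the expected code length is the sum of the merged weights.
merge 5/137 + 6/137 → 11/137
merge 11/137 + 26/137 → 37/137
merge 37/137 + 45/137 → 82/137
merge 55/137 + 82/137 → 1
L = 11/137 + 37/137 + 82/137 + 1 = 267/137 ≈ 1.949 bits/symbol.

1.949 bits/symbol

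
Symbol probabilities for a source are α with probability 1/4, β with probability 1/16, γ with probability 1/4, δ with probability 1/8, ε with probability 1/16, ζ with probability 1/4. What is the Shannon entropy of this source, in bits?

2.375 bits

Each probability is a power of 1/2, so log₂(1/p) is an integer.
H = Σ p·log₂(1/p) = 1/4·2 + 1/16·4 + 1/4·2 + 1/8·3 + 1/16·4 + 1/4·2 = 2.375 bits.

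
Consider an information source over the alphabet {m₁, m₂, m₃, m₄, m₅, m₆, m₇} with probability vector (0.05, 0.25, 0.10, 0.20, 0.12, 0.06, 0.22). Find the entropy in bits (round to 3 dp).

H = −Σ pᵢ log₂ pᵢ.
−0.05·log₂(0.05) = 0.2161
−0.25·log₂(0.25) = 0.5000
−0.10·log₂(0.10) = 0.3322
−0.20·log₂(0.20) = 0.4644
−0.12·log₂(0.12) = 0.3671
−0.06·log₂(0.06) = 0.2435
−0.22·log₂(0.22) = 0.4806
Sum ≈ 2.6038 → 2.604 bits.

2.604 bits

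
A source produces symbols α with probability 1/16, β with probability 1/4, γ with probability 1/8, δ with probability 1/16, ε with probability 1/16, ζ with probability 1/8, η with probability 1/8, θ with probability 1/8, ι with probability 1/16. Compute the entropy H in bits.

Each probability is a power of 1/2, so log₂(1/p) is an integer.
H = Σ p·log₂(1/p) = 1/16·4 + 1/4·2 + 1/8·3 + 1/16·4 + 1/16·4 + 1/8·3 + 1/8·3 + 1/8·3 + 1/16·4 = 3 bits.

3 bits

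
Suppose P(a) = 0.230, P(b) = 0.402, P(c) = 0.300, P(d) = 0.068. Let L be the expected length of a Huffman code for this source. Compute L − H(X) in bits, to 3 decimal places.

Entropy H = −Σ p log₂ p ≈ 1.8010 bits.
Huffman merges: 17/250+23/100→149/500; 149/500+3/10→299/500; 201/500+299/500→1. L = 237/125 ≈ 1.8960.
L − H = 1.8960 − 1.8010 = 0.095 bits.

0.095 bits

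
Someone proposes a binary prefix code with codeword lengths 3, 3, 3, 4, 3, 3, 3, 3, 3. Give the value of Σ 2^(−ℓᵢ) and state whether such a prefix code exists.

With common denominator 2^4 = 16: Σ 2^(−ℓᵢ) = 2/16 + 2/16 + 2/16 + 1/16 + 2/16 + 2/16 + 2/16 + 2/16 + 2/16 = 17/16 = 1.0625.
Kraft's inequality requires Σ ≤ 1; here Σ = 1.0625 > 1, so no such prefix code exists.

1.0625; no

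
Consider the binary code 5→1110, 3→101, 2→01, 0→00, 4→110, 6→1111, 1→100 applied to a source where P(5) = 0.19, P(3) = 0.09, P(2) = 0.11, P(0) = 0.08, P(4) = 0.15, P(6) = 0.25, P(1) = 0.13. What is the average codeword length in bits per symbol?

L̄ = Σ pᵢ·ℓᵢ = 0.19·4 + 0.09·3 + 0.11·2 + 0.08·2 + 0.15·3 + 0.25·4 + 0.13·3 = 3.25 bits/symbol.

3.25 bits/symbol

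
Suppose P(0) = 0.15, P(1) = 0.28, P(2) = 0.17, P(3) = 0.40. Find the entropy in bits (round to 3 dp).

H = −Σ pᵢ log₂ pᵢ.
−0.15·log₂(0.15) = 0.4105
−0.28·log₂(0.28) = 0.5142
−0.17·log₂(0.17) = 0.4346
−0.40·log₂(0.40) = 0.5288
Sum ≈ 1.8881 → 1.888 bits.

1.888 bits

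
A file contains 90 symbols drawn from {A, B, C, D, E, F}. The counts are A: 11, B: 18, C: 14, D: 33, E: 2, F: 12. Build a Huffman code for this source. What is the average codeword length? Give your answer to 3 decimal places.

Probabilities are the counts divided by 90.
Repeatedly combine the two least-probable nodes; the expected code length is the sum of the merged weights.
merge 1/45 + 11/90 → 13/90
merge 2/15 + 13/90 → 5/18
merge 7/45 + 1/5 → 16/45
merge 5/18 + 16/45 → 19/30
merge 11/30 + 19/30 → 1
L = 13/90 + 5/18 + 16/45 + 19/30 + 1 = 217/90 ≈ 2.411 bits/symbol.

2.411 bits/symbol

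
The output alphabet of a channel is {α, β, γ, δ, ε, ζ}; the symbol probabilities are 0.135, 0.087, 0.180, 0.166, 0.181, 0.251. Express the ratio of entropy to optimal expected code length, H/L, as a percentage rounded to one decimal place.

Entropy H = −Σ p log₂ p ≈ 2.5188 bits.
Huffman merges: 87/1000+27/200→111/500; 83/500+9/50→173/500; 181/1000+111/500→403/1000; 251/1000+173/500→597/1000; 403/1000+597/1000→1. L = 321/125 ≈ 2.5680.
Efficiency = H/L = 2.5188/2.5680 = 98.1%.

98.1%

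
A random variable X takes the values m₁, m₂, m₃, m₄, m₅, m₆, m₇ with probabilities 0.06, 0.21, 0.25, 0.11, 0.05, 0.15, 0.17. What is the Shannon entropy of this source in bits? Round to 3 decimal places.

2.628 bits

H = −Σ pᵢ log₂ pᵢ.
−0.06·log₂(0.06) = 0.2435
−0.21·log₂(0.21) = 0.4728
−0.25·log₂(0.25) = 0.5000
−0.11·log₂(0.11) = 0.3503
−0.05·log₂(0.05) = 0.2161
−0.15·log₂(0.15) = 0.4105
−0.17·log₂(0.17) = 0.4346
Sum ≈ 2.6279 → 2.628 bits.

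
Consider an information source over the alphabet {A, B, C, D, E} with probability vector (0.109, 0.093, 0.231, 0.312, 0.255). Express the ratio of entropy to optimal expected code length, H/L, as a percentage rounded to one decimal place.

99.1%

Entropy H = −Σ p log₂ p ≈ 2.1826 bits.
Huffman merges: 93/1000+109/1000→101/500; 101/500+231/1000→433/1000; 51/200+39/125→567/1000; 433/1000+567/1000→1. L = 1101/500 ≈ 2.2020.
Efficiency = H/L = 2.1826/2.2020 = 99.1%.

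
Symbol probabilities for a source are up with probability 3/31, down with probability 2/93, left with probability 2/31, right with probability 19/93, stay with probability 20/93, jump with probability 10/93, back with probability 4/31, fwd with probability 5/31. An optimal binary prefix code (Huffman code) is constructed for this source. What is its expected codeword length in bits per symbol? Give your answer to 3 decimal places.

2.849 bits/symbol

Repeatedly combine the two least-probable nodes; the expected code length is the sum of the merged weights.
merge 2/93 + 2/31 → 8/93
merge 8/93 + 3/31 → 17/93
merge 10/93 + 4/31 → 22/93
merge 5/31 + 17/93 → 32/93
merge 19/93 + 20/93 → 13/31
merge 22/93 + 32/93 → 18/31
merge 13/31 + 18/31 → 1
L = 8/93 + 17/93 + 22/93 + 32/93 + 13/31 + 18/31 + 1 = 265/93 ≈ 2.849 bits/symbol.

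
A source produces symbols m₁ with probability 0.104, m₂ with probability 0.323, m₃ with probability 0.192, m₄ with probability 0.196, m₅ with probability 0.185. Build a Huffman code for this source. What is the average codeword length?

Repeatedly combine the two least-probable nodes; the expected code length is the sum of the merged weights.
merge 13/125 + 37/200 → 289/1000
merge 24/125 + 49/250 → 97/250
merge 289/1000 + 323/1000 → 153/250
merge 97/250 + 153/250 → 1
L = 289/1000 + 97/250 + 153/250 + 1 = 2289/1000 = 2.289 bits/symbol.

2.289 bits/symbol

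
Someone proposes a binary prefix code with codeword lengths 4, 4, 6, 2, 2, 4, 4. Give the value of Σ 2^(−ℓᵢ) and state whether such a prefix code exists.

With common denominator 2^6 = 64: Σ 2^(−ℓᵢ) = 4/64 + 4/64 + 1/64 + 16/64 + 16/64 + 4/64 + 4/64 = 49/64 = 0.765625.
Kraft's inequality requires Σ ≤ 1; here Σ = 0.765625 ≤ 1, so such a prefix code exists.

0.765625; yes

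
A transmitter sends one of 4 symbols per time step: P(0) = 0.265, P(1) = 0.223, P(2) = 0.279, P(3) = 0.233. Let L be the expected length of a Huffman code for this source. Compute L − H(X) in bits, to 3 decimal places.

0.006 bits

Entropy H = −Σ p log₂ p ≈ 1.9940 bits.
Huffman merges: 223/1000+233/1000→57/125; 53/200+279/1000→68/125; 57/125+68/125→1. L = 2 ≈ 2.0000.
L − H = 2.0000 − 1.9940 = 0.006 bits.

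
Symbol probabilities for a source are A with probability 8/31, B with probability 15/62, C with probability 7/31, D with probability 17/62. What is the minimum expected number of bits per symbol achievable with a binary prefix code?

Repeatedly combine the two least-probable nodes; the expected code length is the sum of the merged weights.
merge 7/31 + 15/62 → 29/62
merge 8/31 + 17/62 → 33/62
merge 29/62 + 33/62 → 1
L = 29/62 + 33/62 + 1 = 2 bits/symbol.

2 bits/symbol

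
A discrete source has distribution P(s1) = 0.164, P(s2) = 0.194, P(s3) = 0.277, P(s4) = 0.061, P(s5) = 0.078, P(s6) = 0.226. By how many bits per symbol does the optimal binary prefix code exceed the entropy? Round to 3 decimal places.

0.024 bits

Entropy H = −Σ p log₂ p ≈ 2.4179 bits.
Huffman merges: 61/1000+39/500→139/1000; 139/1000+41/250→303/1000; 97/500+113/500→21/50; 277/1000+303/1000→29/50; 21/50+29/50→1. L = 1221/500 ≈ 2.4420.
L − H = 2.4420 − 2.4179 = 0.024 bits.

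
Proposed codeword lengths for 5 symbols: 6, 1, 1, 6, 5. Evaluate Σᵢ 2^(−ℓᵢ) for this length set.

With common denominator 2^6 = 64: Σ 2^(−ℓᵢ) = 1/64 + 32/64 + 32/64 + 1/64 + 2/64 = 68/64 = 1.0625.

1.0625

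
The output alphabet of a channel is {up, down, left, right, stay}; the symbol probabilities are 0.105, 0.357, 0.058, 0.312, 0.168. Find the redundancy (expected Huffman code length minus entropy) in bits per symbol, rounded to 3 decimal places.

Entropy H = −Σ p log₂ p ≈ 2.0668 bits.
Huffman merges: 29/500+21/200→163/1000; 163/1000+21/125→331/1000; 39/125+331/1000→643/1000; 357/1000+643/1000→1. L = 2137/1000 ≈ 2.1370.
L − H = 2.1370 − 2.0668 = 0.070 bits.

0.070 bits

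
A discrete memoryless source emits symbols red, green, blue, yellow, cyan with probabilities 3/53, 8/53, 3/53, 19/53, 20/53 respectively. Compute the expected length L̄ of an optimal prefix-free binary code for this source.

2 bits/symbol

Repeatedly combine the two least-probable nodes; the expected code length is the sum of the merged weights.
merge 3/53 + 3/53 → 6/53
merge 6/53 + 8/53 → 14/53
merge 14/53 + 19/53 → 33/53
merge 20/53 + 33/53 → 1
L = 6/53 + 14/53 + 33/53 + 1 = 2 bits/symbol.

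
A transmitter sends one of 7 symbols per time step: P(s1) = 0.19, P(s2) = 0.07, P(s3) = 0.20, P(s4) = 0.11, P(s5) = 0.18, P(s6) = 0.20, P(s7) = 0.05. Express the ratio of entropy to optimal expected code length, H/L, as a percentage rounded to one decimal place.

98.0%

Entropy H = −Σ p log₂ p ≈ 2.6642 bits.
Huffman merges: 1/20+7/100→3/25; 11/100+3/25→23/100; 9/50+19/100→37/100; 1/5+1/5→2/5; 23/100+37/100→3/5; 2/5+3/5→1. L = 68/25 ≈ 2.7200.
Efficiency = H/L = 2.6642/2.7200 = 98.0%.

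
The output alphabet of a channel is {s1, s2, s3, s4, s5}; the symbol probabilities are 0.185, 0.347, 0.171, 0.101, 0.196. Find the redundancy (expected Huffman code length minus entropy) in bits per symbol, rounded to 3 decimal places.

Entropy H = −Σ p log₂ p ≈ 2.2108 bits.
Huffman merges: 101/1000+171/1000→34/125; 37/200+49/250→381/1000; 34/125+347/1000→619/1000; 381/1000+619/1000→1. L = 284/125 ≈ 2.2720.
L − H = 2.2720 − 2.2108 = 0.061 bits.

0.061 bits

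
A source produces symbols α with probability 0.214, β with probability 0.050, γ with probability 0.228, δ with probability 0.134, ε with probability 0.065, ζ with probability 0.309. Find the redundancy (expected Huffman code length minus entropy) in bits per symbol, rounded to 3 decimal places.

0.017 bits

Entropy H = −Σ p log₂ p ≈ 2.3468 bits.
Huffman merges: 1/20+13/200→23/200; 23/200+67/500→249/1000; 107/500+57/250→221/500; 249/1000+309/1000→279/500; 221/500+279/500→1. L = 591/250 ≈ 2.3640.
L − H = 2.3640 − 2.3468 = 0.017 bits.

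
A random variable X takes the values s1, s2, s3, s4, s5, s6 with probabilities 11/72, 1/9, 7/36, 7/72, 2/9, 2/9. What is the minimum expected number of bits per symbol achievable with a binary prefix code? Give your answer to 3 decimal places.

2.556 bits/symbol

Repeatedly combine the two least-probable nodes; the expected code length is the sum of the merged weights.
merge 7/72 + 1/9 → 5/24
merge 11/72 + 7/36 → 25/72
merge 5/24 + 2/9 → 31/72
merge 2/9 + 25/72 → 41/72
merge 31/72 + 41/72 → 1
L = 5/24 + 25/72 + 31/72 + 41/72 + 1 = 23/9 ≈ 2.556 bits/symbol.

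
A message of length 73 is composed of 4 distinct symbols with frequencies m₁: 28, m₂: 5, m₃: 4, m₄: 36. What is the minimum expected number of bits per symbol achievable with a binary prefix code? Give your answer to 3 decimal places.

1.630 bits/symbol

Probabilities are the counts divided by 73.
Repeatedly combine the two least-probable nodes; the expected code length is the sum of the merged weights.
merge 4/73 + 5/73 → 9/73
merge 9/73 + 28/73 → 37/73
merge 36/73 + 37/73 → 1
L = 9/73 + 37/73 + 1 = 119/73 ≈ 1.630 bits/symbol.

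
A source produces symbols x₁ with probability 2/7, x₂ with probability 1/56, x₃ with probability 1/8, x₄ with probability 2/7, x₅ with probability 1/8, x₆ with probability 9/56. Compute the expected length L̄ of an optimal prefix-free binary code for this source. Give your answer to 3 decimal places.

2.411 bits/symbol

Repeatedly combine the two least-probable nodes; the expected code length is the sum of the merged weights.
merge 1/56 + 1/8 → 1/7
merge 1/8 + 1/7 → 15/56
merge 9/56 + 15/56 → 3/7
merge 2/7 + 2/7 → 4/7
merge 3/7 + 4/7 → 1
L = 1/7 + 15/56 + 3/7 + 4/7 + 1 = 135/56 ≈ 2.411 bits/symbol.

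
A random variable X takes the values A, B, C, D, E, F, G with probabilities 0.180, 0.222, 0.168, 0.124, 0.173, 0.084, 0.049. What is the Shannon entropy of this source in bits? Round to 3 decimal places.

2.684 bits

H = −Σ pᵢ log₂ pᵢ.
−0.180·log₂(0.180) = 0.4453
−0.222·log₂(0.222) = 0.4820
−0.168·log₂(0.168) = 0.4323
−0.124·log₂(0.124) = 0.3734
−0.173·log₂(0.173) = 0.4379
−0.084·log₂(0.084) = 0.3002
−0.049·log₂(0.049) = 0.2132
Sum ≈ 2.6844 → 2.684 bits.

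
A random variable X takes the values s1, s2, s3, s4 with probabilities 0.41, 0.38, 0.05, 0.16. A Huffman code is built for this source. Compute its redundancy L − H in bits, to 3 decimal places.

Entropy H = −Σ p log₂ p ≈ 1.6970 bits.
Huffman merges: 1/20+4/25→21/100; 21/100+19/50→59/100; 41/100+59/100→1. L = 9/5 ≈ 1.8000.
L − H = 1.8000 − 1.6970 = 0.103 bits.

0.103 bits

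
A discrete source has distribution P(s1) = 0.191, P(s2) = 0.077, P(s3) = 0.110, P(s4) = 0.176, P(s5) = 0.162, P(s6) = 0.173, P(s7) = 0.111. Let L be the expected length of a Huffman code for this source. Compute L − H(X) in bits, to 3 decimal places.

Entropy H = −Σ p log₂ p ≈ 2.7477 bits.
Huffman merges: 77/1000+11/100→187/1000; 111/1000+81/500→273/1000; 173/1000+22/125→349/1000; 187/1000+191/1000→189/500; 273/1000+349/1000→311/500; 189/500+311/500→1. L = 2809/1000 ≈ 2.8090.
L − H = 2.8090 − 2.7477 = 0.061 bits.

0.061 bits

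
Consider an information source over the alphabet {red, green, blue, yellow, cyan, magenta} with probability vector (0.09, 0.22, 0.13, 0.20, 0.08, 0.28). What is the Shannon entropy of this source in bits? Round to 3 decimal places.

2.446 bits

H = −Σ pᵢ log₂ pᵢ.
−0.09·log₂(0.09) = 0.3127
−0.22·log₂(0.22) = 0.4806
−0.13·log₂(0.13) = 0.3826
−0.20·log₂(0.20) = 0.4644
−0.08·log₂(0.08) = 0.2915
−0.28·log₂(0.28) = 0.5142
Sum ≈ 2.4460 → 2.446 bits.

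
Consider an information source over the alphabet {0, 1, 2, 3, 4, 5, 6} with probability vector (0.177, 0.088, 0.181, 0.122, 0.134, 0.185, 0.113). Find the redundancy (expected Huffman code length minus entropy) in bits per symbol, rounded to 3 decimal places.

0.053 bits

Entropy H = −Σ p log₂ p ≈ 2.7617 bits.
Huffman merges: 11/125+113/1000→201/1000; 61/500+67/500→32/125; 177/1000+181/1000→179/500; 37/200+201/1000→193/500; 32/125+179/500→307/500; 193/500+307/500→1. L = 563/200 ≈ 2.8150.
L − H = 2.8150 − 2.7617 = 0.053 bits.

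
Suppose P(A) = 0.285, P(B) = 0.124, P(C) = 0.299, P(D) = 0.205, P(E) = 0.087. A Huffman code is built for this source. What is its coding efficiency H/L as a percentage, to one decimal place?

Entropy H = −Σ p log₂ p ≈ 2.1855 bits.
Huffman merges: 87/1000+31/250→211/1000; 41/200+211/1000→52/125; 57/200+299/1000→73/125; 52/125+73/125→1. L = 2211/1000 ≈ 2.2110.
Efficiency = H/L = 2.1855/2.2110 = 98.8%.

98.8%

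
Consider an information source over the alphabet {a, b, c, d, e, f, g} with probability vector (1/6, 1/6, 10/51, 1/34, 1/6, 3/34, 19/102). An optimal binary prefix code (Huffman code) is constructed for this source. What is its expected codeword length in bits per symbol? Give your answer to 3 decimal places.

Repeatedly combine the two least-probable nodes; the expected code length is the sum of the merged weights.
merge 1/34 + 3/34 → 2/17
merge 2/17 + 1/6 → 29/102
merge 1/6 + 1/6 → 1/3
merge 19/102 + 10/51 → 13/34
merge 29/102 + 1/3 → 21/34
merge 13/34 + 21/34 → 1
L = 2/17 + 29/102 + 1/3 + 13/34 + 21/34 + 1 = 93/34 ≈ 2.735 bits/symbol.

2.735 bits/symbol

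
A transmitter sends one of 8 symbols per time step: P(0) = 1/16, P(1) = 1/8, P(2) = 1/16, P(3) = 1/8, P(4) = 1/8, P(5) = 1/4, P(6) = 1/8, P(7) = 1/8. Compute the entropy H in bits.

2.875 bits

Each probability is a power of 1/2, so log₂(1/p) is an integer.
H = Σ p·log₂(1/p) = 1/16·4 + 1/8·3 + 1/16·4 + 1/8·3 + 1/8·3 + 1/4·2 + 1/8·3 + 1/8·3 = 2.875 bits.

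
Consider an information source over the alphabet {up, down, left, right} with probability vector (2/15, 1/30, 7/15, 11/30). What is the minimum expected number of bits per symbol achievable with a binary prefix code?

Repeatedly combine the two least-probable nodes; the expected code length is the sum of the merged weights.
merge 1/30 + 2/15 → 1/6
merge 1/6 + 11/30 → 8/15
merge 7/15 + 8/15 → 1
L = 1/6 + 8/15 + 1 = 17/10 = 1.7 bits/symbol.

1.7 bits/symbol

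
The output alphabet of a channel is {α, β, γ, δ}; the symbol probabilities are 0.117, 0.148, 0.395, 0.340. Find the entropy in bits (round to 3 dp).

H = −Σ pᵢ log₂ pᵢ.
−0.117·log₂(0.117) = 0.3622
−0.148·log₂(0.148) = 0.4079
−0.395·log₂(0.395) = 0.5293
−0.340·log₂(0.340) = 0.5292
Sum ≈ 1.8286 → 1.829 bits.

1.829 bits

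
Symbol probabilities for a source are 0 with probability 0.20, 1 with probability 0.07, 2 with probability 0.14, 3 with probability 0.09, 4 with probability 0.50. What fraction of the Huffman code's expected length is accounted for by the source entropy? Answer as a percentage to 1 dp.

Entropy H = −Σ p log₂ p ≈ 1.9427 bits.
Huffman merges: 7/100+9/100→4/25; 7/50+4/25→3/10; 1/5+3/10→1/2; 1/2+1/2→1. L = 49/25 ≈ 1.9600.
Efficiency = H/L = 1.9427/1.9600 = 99.1%.

99.1%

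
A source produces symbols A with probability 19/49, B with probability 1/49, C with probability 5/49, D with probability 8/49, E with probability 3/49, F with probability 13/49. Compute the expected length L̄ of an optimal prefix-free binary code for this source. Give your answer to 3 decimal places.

2.224 bits/symbol

Repeatedly combine the two least-probable nodes; the expected code length is the sum of the merged weights.
merge 1/49 + 3/49 → 4/49
merge 4/49 + 5/49 → 9/49
merge 8/49 + 9/49 → 17/49
merge 13/49 + 17/49 → 30/49
merge 19/49 + 30/49 → 1
L = 4/49 + 9/49 + 17/49 + 30/49 + 1 = 109/49 ≈ 2.224 bits/symbol.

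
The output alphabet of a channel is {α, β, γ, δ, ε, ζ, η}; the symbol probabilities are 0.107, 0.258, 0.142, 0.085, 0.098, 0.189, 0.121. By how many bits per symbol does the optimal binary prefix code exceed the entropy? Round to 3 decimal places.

0.033 bits

Entropy H = −Σ p log₂ p ≈ 2.7028 bits.
Huffman merges: 17/200+49/500→183/1000; 107/1000+121/1000→57/250; 71/500+183/1000→13/40; 189/1000+57/250→417/1000; 129/500+13/40→583/1000; 417/1000+583/1000→1. L = 342/125 ≈ 2.7360.
L − H = 2.7360 − 2.7028 = 0.033 bits.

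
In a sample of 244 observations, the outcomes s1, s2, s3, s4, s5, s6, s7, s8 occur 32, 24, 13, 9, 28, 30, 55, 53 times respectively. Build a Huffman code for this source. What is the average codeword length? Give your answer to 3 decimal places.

Probabilities are the counts divided by 244.
Repeatedly combine the two least-probable nodes; the expected code length is the sum of the merged weights.
merge 9/244 + 13/244 → 11/122
merge 11/122 + 6/61 → 23/122
merge 7/61 + 15/122 → 29/122
merge 8/61 + 23/122 → 39/122
merge 53/244 + 55/244 → 27/61
merge 29/122 + 39/122 → 34/61
merge 27/61 + 34/61 → 1
L = 11/122 + 23/122 + 29/122 + 39/122 + 27/61 + 34/61 + 1 = 173/61 ≈ 2.836 bits/symbol.

2.836 bits/symbol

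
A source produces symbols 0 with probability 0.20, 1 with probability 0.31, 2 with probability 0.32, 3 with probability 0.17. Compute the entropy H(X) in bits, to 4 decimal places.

H = −Σ pᵢ log₂ pᵢ.
−0.20·log₂(0.20) = 0.4644
−0.31·log₂(0.31) = 0.5238
−0.32·log₂(0.32) = 0.5260
−0.17·log₂(0.17) = 0.4346
Sum ≈ 1.9488 → 1.9488 bits.

1.9488 bits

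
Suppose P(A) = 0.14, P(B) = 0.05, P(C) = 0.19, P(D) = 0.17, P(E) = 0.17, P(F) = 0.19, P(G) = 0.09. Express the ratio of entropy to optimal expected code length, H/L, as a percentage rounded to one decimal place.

Entropy H = −Σ p log₂ p ≈ 2.7055 bits.
Huffman merges: 1/20+9/100→7/50; 7/50+7/50→7/25; 17/100+17/100→17/50; 19/100+19/100→19/50; 7/25+17/50→31/50; 19/50+31/50→1. L = 69/25 ≈ 2.7600.
Efficiency = H/L = 2.7055/2.7600 = 98.0%.

98.0%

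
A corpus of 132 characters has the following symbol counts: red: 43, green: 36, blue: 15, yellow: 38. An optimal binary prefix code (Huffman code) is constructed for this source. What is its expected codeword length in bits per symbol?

Probabilities are the counts divided by 132.
Repeatedly combine the two least-probable nodes; the expected code length is the sum of the merged weights.
merge 5/44 + 3/11 → 17/44
merge 19/66 + 43/132 → 27/44
merge 17/44 + 27/44 → 1
L = 17/44 + 27/44 + 1 = 2 bits/symbol.

2 bits/symbol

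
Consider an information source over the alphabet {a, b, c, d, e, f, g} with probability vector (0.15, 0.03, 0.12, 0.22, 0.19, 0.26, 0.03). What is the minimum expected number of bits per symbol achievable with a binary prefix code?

Repeatedly combine the two least-probable nodes; the expected code length is the sum of the merged weights.
merge 3/100 + 3/100 → 3/50
merge 3/50 + 3/25 → 9/50
merge 3/20 + 9/50 → 33/100
merge 19/100 + 11/50 → 41/100
merge 13/50 + 33/100 → 59/100
merge 41/100 + 59/100 → 1
L = 3/50 + 9/50 + 33/100 + 41/100 + 59/100 + 1 = 257/100 = 2.57 bits/symbol.

2.57 bits/symbol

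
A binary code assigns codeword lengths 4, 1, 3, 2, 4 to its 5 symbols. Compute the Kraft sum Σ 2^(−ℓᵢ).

With common denominator 2^4 = 16: Σ 2^(−ℓᵢ) = 1/16 + 8/16 + 2/16 + 4/16 + 1/16 = 16/16 = 1.

1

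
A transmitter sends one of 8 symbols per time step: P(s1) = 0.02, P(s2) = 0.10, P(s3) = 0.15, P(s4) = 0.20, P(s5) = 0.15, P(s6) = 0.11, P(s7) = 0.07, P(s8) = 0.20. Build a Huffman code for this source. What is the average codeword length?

2.88 bits/symbol

Repeatedly combine the two least-probable nodes; the expected code length is the sum of the merged weights.
merge 1/50 + 7/100 → 9/100
merge 9/100 + 1/10 → 19/100
merge 11/100 + 3/20 → 13/50
merge 3/20 + 19/100 → 17/50
merge 1/5 + 1/5 → 2/5
merge 13/50 + 17/50 → 3/5
merge 2/5 + 3/5 → 1
L = 9/100 + 19/100 + 13/50 + 17/50 + 2/5 + 3/5 + 1 = 72/25 = 2.88 bits/symbol.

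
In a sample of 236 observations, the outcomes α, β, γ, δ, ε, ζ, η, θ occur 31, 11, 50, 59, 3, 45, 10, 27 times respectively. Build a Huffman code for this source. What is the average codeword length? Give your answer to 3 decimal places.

2.695 bits/symbol

Probabilities are the counts divided by 236.
Repeatedly combine the two least-probable nodes; the expected code length is the sum of the merged weights.
merge 3/236 + 5/118 → 13/236
merge 11/236 + 13/236 → 6/59
merge 6/59 + 27/236 → 51/236
merge 31/236 + 45/236 → 19/59
merge 25/118 + 51/236 → 101/236
merge 1/4 + 19/59 → 135/236
merge 101/236 + 135/236 → 1
L = 13/236 + 6/59 + 51/236 + 19/59 + 101/236 + 135/236 + 1 = 159/59 ≈ 2.695 bits/symbol.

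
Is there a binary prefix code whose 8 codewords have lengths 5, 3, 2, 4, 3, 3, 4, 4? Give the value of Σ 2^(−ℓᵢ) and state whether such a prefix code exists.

With common denominator 2^5 = 32: Σ 2^(−ℓᵢ) = 1/32 + 4/32 + 8/32 + 2/32 + 4/32 + 4/32 + 2/32 + 2/32 = 27/32 = 0.84375.
Kraft's inequality requires Σ ≤ 1; here Σ = 0.84375 ≤ 1, so such a prefix code exists.

0.84375; yes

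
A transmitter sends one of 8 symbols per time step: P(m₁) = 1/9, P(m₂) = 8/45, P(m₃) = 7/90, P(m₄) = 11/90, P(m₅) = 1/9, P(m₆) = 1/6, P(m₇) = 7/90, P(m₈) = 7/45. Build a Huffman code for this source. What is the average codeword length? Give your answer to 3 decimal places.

Repeatedly combine the two least-probable nodes; the expected code length is the sum of the merged weights.
merge 7/90 + 7/90 → 7/45
merge 1/9 + 1/9 → 2/9
merge 11/90 + 7/45 → 5/18
merge 7/45 + 1/6 → 29/90
merge 8/45 + 2/9 → 2/5
merge 5/18 + 29/90 → 3/5
merge 2/5 + 3/5 → 1
L = 7/45 + 2/9 + 5/18 + 29/90 + 2/5 + 3/5 + 1 = 134/45 ≈ 2.978 bits/symbol.

2.978 bits/symbol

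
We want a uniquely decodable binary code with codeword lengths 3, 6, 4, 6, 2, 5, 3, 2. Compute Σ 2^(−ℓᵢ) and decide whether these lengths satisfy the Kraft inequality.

With common denominator 2^6 = 64: Σ 2^(−ℓᵢ) = 8/64 + 1/64 + 4/64 + 1/64 + 16/64 + 2/64 + 8/64 + 16/64 = 56/64 = 0.875.
Kraft's inequality requires Σ ≤ 1; here Σ = 0.875 ≤ 1, so such a prefix code exists.

0.875; yes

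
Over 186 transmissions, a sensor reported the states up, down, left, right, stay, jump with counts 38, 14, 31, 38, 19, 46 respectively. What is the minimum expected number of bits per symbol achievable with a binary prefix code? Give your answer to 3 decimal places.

Probabilities are the counts divided by 186.
Repeatedly combine the two least-probable nodes; the expected code length is the sum of the merged weights.
merge 7/93 + 19/186 → 11/62
merge 1/6 + 11/62 → 32/93
merge 19/93 + 19/93 → 38/93
merge 23/93 + 32/93 → 55/93
merge 38/93 + 55/93 → 1
L = 11/62 + 32/93 + 38/93 + 55/93 + 1 = 469/186 ≈ 2.522 bits/symbol.

2.522 bits/symbol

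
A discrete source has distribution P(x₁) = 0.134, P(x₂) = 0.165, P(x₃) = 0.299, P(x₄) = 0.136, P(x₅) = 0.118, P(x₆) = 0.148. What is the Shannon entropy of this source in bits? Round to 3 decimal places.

H = −Σ pᵢ log₂ pᵢ.
−0.134·log₂(0.134) = 0.3886
−0.165·log₂(0.165) = 0.4289
−0.299·log₂(0.299) = 0.5208
−0.136·log₂(0.136) = 0.3915
−0.118·log₂(0.118) = 0.3638
−0.148·log₂(0.148) = 0.4079
Sum ≈ 2.5015 → 2.501 bits.

2.501 bits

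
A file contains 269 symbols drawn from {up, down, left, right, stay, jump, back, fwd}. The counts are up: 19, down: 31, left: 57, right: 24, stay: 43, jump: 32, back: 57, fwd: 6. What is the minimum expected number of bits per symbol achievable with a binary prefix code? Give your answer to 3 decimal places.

Probabilities are the counts divided by 269.
Repeatedly combine the two least-probable nodes; the expected code length is the sum of the merged weights.
merge 6/269 + 19/269 → 25/269
merge 24/269 + 25/269 → 49/269
merge 31/269 + 32/269 → 63/269
merge 43/269 + 49/269 → 92/269
merge 57/269 + 57/269 → 114/269
merge 63/269 + 92/269 → 155/269
merge 114/269 + 155/269 → 1
L = 25/269 + 49/269 + 63/269 + 92/269 + 114/269 + 155/269 + 1 = 767/269 ≈ 2.851 bits/symbol.

2.851 bits/symbol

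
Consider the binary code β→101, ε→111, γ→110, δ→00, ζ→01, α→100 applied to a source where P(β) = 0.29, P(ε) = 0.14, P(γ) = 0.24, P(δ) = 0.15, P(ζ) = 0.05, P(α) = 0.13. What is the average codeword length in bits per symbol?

L̄ = Σ pᵢ·ℓᵢ = 0.29·3 + 0.14·3 + 0.24·3 + 0.15·2 + 0.05·2 + 0.13·3 = 2.8 bits/symbol.

2.8 bits/symbol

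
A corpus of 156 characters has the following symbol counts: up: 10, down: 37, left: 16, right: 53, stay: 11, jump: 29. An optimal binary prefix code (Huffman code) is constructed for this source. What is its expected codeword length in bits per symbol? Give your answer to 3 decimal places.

2.372 bits/symbol

Probabilities are the counts divided by 156.
Repeatedly combine the two least-probable nodes; the expected code length is the sum of the merged weights.
merge 5/78 + 11/156 → 7/52
merge 4/39 + 7/52 → 37/156
merge 29/156 + 37/156 → 11/26
merge 37/156 + 53/156 → 15/26
merge 11/26 + 15/26 → 1
L = 7/52 + 37/156 + 11/26 + 15/26 + 1 = 185/78 ≈ 2.372 bits/symbol.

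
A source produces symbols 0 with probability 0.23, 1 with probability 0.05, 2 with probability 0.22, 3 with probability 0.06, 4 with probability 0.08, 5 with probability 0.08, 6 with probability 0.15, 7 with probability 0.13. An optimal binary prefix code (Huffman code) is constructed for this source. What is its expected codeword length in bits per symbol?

Repeatedly combine the two least-probable nodes; the expected code length is the sum of the merged weights.
merge 1/20 + 3/50 → 11/100
merge 2/25 + 2/25 → 4/25
merge 11/100 + 13/100 → 6/25
merge 3/20 + 4/25 → 31/100
merge 11/50 + 23/100 → 9/20
merge 6/25 + 31/100 → 11/20
merge 9/20 + 11/20 → 1
L = 11/100 + 4/25 + 6/25 + 31/100 + 9/20 + 11/20 + 1 = 141/50 = 2.82 bits/symbol.

2.82 bits/symbol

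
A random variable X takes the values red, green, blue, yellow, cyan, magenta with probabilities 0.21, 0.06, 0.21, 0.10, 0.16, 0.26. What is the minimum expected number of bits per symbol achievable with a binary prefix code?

Repeatedly combine the two least-probable nodes; the expected code length is the sum of the merged weights.
merge 3/50 + 1/10 → 4/25
merge 4/25 + 4/25 → 8/25
merge 21/100 + 21/100 → 21/50
merge 13/50 + 8/25 → 29/50
merge 21/50 + 29/50 → 1
L = 4/25 + 8/25 + 21/50 + 29/50 + 1 = 62/25 = 2.48 bits/symbol.

2.48 bits/symbol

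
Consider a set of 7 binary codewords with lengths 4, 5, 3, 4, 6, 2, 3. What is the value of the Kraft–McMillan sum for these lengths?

With common denominator 2^6 = 64: Σ 2^(−ℓᵢ) = 4/64 + 2/64 + 8/64 + 4/64 + 1/64 + 16/64 + 8/64 = 43/64 = 0.671875.

0.671875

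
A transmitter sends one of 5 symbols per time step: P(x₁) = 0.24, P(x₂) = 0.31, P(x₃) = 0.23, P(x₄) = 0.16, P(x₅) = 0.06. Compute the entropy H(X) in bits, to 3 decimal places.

2.172 bits

H = −Σ pᵢ log₂ pᵢ.
−0.24·log₂(0.24) = 0.4941
−0.31·log₂(0.31) = 0.5238
−0.23·log₂(0.23) = 0.4877
−0.16·log₂(0.16) = 0.4230
−0.06·log₂(0.06) = 0.2435
Sum ≈ 2.1721 → 2.172 bits.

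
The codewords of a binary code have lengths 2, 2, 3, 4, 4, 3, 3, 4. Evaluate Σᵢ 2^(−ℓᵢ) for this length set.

1.0625

With common denominator 2^4 = 16: Σ 2^(−ℓᵢ) = 4/16 + 4/16 + 2/16 + 1/16 + 1/16 + 2/16 + 2/16 + 1/16 = 17/16 = 1.0625.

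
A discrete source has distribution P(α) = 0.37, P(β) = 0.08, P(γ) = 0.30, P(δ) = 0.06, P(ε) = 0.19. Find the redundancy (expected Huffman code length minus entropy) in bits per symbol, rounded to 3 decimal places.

Entropy H = −Σ p log₂ p ≈ 2.0421 bits.
Huffman merges: 3/50+2/25→7/50; 7/50+19/100→33/100; 3/10+33/100→63/100; 37/100+63/100→1. L = 21/10 ≈ 2.1000.
L − H = 2.1000 − 2.0421 = 0.058 bits.

0.058 bits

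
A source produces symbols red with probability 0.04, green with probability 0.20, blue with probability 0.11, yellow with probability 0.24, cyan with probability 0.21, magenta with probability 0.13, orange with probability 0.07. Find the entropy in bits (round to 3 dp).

H = −Σ pᵢ log₂ pᵢ.
−0.04·log₂(0.04) = 0.1858
−0.20·log₂(0.20) = 0.4644
−0.11·log₂(0.11) = 0.3503
−0.24·log₂(0.24) = 0.4941
−0.21·log₂(0.21) = 0.4728
−0.13·log₂(0.13) = 0.3826
−0.07·log₂(0.07) = 0.2686
Sum ≈ 2.6186 → 2.619 bits.

2.619 bits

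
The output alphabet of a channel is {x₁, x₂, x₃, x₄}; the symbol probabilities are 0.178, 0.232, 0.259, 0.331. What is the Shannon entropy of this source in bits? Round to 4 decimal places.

1.9650 bits

H = −Σ pᵢ log₂ pᵢ.
−0.178·log₂(0.178) = 0.4432
−0.232·log₂(0.232) = 0.4890
−0.259·log₂(0.259) = 0.5048
−0.331·log₂(0.331) = 0.5280
Sum ≈ 1.9650 → 1.9650 bits.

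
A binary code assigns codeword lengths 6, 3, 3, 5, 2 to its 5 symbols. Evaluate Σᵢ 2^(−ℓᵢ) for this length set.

With common denominator 2^6 = 64: Σ 2^(−ℓᵢ) = 1/64 + 8/64 + 8/64 + 2/64 + 16/64 = 35/64 = 0.546875.

0.546875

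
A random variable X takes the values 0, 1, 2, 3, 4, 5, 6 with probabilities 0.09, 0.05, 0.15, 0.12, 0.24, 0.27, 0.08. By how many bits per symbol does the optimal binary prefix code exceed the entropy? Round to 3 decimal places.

0.018 bits

Entropy H = −Σ p log₂ p ≈ 2.6020 bits.
Huffman merges: 1/20+2/25→13/100; 9/100+3/25→21/100; 13/100+3/20→7/25; 21/100+6/25→9/20; 27/100+7/25→11/20; 9/20+11/20→1. L = 131/50 ≈ 2.6200.
L − H = 2.6200 − 2.6020 = 0.018 bits.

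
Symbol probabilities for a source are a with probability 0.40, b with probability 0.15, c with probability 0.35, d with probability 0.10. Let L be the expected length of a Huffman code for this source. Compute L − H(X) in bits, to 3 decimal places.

0.048 bits

Entropy H = −Σ p log₂ p ≈ 1.8016 bits.
Huffman merges: 1/10+3/20→1/4; 1/4+7/20→3/5; 2/5+3/5→1. L = 37/20 ≈ 1.8500.
L − H = 1.8500 − 1.8016 = 0.048 bits.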